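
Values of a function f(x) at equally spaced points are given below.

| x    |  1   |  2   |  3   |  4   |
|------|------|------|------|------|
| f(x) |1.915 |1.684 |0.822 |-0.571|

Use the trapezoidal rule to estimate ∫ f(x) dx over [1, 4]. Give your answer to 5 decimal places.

h = 1, n = 3.
(h/2)·[y₀ + 2y₁ + 2y₂ + y₃] = 0.5·(6.356) = 3.17800.

3.17800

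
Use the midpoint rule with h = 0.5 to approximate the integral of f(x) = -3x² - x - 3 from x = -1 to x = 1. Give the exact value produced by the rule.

-7.875

h = (1 − (-1))/4 = 0.5.
Midpoints m₁,…,m₄ = -0.75, -0.25, 0.25, 0.75.
f(m₁)=-3.9375, f(m₂)=-2.9375, f(m₃)=-3.4375, f(m₄)=-5.4375.
h·[f(m₁) + f(m₂) + f(m₃) + f(m₄)] = 0.5·(-15.75) = -7.875.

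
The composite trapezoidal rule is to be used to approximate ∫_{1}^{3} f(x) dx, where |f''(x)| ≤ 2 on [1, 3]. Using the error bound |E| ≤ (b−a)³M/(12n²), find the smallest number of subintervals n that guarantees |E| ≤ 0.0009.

Need 16/(12n²) ≤ 0.0009.
n² ≥ 16/(12·0.0009) = 1481.48 ⇒ n ≥ 38.4900, so the smallest n is 39.

39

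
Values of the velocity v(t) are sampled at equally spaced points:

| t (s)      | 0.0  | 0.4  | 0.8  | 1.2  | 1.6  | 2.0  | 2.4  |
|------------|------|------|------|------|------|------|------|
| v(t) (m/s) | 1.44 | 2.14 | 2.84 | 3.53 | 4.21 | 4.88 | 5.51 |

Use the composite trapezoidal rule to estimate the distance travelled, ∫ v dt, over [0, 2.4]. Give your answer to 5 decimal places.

8.43000

h = 0.4, n = 6.
(h/2)·[y₀ + 2y₁ + 2y₂ + 2y₃ + 2y₄ + 2y₅ + y₆] = 0.2·(42.15) = 8.43000.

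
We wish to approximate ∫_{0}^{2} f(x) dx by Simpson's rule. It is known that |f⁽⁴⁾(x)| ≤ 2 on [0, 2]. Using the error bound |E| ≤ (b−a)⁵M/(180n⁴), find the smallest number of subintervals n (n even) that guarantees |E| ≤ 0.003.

4

Need 64/(180n⁴) ≤ 0.003.
n⁴ ≥ 64/(180·0.003) = 118.519 ⇒ n ≥ 3.2995, so the smallest even n is 4. (n must be even for Simpson's rule.)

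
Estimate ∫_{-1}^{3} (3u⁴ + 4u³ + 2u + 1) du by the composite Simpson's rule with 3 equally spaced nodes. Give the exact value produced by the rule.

h = (3 − (-1))/2 = 2.
Nodes u₀,…,u₂ = -1, 1, 3.
f(u) = 3u⁴ + 4u³ + 2u + 1: f₀=-2, f₁=10, f₂=358.
(h/3)·[f₀ + 4f₁ + f₂] = 0.666667·(396) = 264.

264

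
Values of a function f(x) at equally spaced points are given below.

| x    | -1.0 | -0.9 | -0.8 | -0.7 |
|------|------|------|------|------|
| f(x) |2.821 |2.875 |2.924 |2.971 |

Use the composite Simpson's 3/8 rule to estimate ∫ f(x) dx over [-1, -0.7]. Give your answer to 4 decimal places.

h = 0.1, n = 3.
(3h/8)·[y₀ + 3y₁ + 3y₂ + y₃] = 0.0375·(23.189) = 0.8696.

0.8696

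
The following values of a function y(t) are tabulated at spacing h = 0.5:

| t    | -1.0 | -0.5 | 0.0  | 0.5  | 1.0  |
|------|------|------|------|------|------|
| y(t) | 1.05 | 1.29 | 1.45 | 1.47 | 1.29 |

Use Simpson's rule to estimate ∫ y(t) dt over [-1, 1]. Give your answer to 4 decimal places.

2.7133

h = 0.5, n = 4.
(h/3)·[y₀ + 4y₁ + 2y₂ + 4y₃ + y₄] = 0.166667·(16.28) = 2.7133.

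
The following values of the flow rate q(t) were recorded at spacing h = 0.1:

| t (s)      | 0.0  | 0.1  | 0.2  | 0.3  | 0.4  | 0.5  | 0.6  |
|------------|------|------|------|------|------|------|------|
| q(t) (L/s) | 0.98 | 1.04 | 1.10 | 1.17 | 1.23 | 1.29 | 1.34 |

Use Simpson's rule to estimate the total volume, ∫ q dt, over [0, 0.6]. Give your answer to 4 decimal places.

h = 0.1, n = 6.
(h/3)·[y₀ + 4y₁ + 2y₂ + 4y₃ + 2y₄ + 4y₅ + y₆] = 0.033333·(20.98) = 0.6993.

0.6993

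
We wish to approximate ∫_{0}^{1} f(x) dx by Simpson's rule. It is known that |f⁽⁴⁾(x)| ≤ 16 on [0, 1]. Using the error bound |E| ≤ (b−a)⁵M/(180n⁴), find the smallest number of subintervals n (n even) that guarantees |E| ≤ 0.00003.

8

Need 16/(180n⁴) ≤ 0.00003.
n⁴ ≥ 16/(180·0.00003) = 2962.96 ⇒ n ≥ 7.3779, so the smallest even n is 8. (n must be even for Simpson's rule.)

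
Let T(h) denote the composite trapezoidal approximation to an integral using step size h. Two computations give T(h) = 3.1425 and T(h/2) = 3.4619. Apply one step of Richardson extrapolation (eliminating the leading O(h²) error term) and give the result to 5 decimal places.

R = (4·T(h/2) − T(h)) / 3 = (4·3.4619 − 3.1425)/3 = (10.7051)/3 = 3.56837.

3.56837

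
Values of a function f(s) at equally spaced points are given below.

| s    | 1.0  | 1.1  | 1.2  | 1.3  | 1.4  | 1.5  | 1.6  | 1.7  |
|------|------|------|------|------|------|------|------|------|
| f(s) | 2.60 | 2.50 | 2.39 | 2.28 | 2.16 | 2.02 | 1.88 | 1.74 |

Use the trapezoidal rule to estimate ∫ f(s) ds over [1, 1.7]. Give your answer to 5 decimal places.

1.54000

h = 0.1, n = 7.
(h/2)·[y₀ + 2y₁ + 2y₂ + 2y₃ + 2y₄ + 2y₅ + 2y₆ + y₇] = 0.05·(30.80) = 1.54000.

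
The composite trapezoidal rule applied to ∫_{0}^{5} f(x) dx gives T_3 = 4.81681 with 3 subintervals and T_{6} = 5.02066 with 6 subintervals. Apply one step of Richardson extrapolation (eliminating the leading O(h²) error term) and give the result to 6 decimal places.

R = (4·T_{6} − T_3) / 3 = (4·5.02066 − 4.81681)/3 = (15.26583)/3 = 5.088610.

5.088610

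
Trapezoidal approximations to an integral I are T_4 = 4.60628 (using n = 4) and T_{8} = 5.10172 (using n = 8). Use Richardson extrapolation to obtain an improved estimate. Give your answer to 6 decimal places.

5.266867

R = (4·T_{8} − T_4) / 3 = (4·5.10172 − 4.60628)/3 = (15.80060)/3 = 5.266867.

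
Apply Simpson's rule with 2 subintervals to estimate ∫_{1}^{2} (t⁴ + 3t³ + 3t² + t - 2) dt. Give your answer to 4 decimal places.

23.9583

h = (2 − 1)/2 = 0.5.
Nodes t₀,…,t₂ = 1, 1.5, 2.
f(t) = t⁴ + 3t³ + 3t² + t - 2: f₀=6, f₁=21.4375, f₂=52.
(h/3)·[f₀ + 4f₁ + f₂] = 0.166667·(143.75) = 23.9583.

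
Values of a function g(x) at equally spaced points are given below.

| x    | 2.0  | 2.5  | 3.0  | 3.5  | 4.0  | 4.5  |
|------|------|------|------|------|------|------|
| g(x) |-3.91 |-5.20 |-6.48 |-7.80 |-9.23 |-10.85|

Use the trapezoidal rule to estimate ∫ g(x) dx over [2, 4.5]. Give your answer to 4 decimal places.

-18.0450

h = 0.5, n = 5.
(h/2)·[y₀ + 2y₁ + 2y₂ + 2y₃ + 2y₄ + y₅] = 0.25·(-72.18) = -18.0450.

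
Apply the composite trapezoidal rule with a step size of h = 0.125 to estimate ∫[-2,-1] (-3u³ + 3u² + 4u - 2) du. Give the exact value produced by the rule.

10.29296875

h = (-1 − (-2))/8 = 0.125.
Nodes u₀,…,u₈ = -2, -1.875, -1.75, -1.625, -1.5, -1.375, -1.25, -1.125, -1.
f(u) = -3u³ + 3u² + 4u - 2: f₀=26, f₁=20.822265625, f₂=16.265625, f₃=12.294921875, f₄=8.875, f₅=5.970703125, f₆=3.546875, f₇=1.568359375, f₈=0.
(h/2)·[f₀ + 2f₁ + 2f₂ + 2f₃ + 2f₄ + 2f₅ + 2f₆ + 2f₇ + f₈] = 0.0625·(164.6875) = 10.29296875.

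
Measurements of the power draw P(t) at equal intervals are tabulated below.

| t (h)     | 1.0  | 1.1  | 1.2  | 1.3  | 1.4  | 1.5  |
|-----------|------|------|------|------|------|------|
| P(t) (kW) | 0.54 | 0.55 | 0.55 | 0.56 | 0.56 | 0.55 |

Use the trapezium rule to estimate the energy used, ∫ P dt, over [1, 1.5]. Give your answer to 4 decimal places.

h = 0.1, n = 5.
(h/2)·[y₀ + 2y₁ + 2y₂ + 2y₃ + 2y₄ + y₅] = 0.05·(5.53) = 0.2765.

0.2765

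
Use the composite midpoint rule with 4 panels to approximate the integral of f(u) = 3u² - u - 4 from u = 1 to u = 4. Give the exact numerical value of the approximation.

43.078125

h = (4 − 1)/4 = 0.75.
Midpoints m₁,…,m₄ = 1.375, 2.125, 2.875, 3.625.
f(m₁)=0.296875, f(m₂)=7.421875, f(m₃)=17.921875, f(m₄)=31.796875.
h·[f(m₁) + f(m₂) + f(m₃) + f(m₄)] = 0.75·(57.4375) = 43.078125.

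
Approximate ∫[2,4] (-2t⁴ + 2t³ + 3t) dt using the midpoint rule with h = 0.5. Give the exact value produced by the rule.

h = (4 − 2)/4 = 0.5.
Midpoints m₁,…,m₄ = 2.25, 2.75, 3.25, 3.75.
f(m₁)=-21.7265625, f(m₂)=-64.5390625, f(m₃)=-144.7265625, f(m₄)=-278.7890625.
h·[f(m₁) + f(m₂) + f(m₃) + f(m₄)] = 0.5·(-509.78125) = -254.890625.

-254.890625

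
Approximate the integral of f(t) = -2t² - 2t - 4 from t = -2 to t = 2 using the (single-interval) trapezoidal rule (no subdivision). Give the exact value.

-48

T = (b−a)/2 · [f(-2) + f(2)] = 2·[(-8) + (-16)] = -48.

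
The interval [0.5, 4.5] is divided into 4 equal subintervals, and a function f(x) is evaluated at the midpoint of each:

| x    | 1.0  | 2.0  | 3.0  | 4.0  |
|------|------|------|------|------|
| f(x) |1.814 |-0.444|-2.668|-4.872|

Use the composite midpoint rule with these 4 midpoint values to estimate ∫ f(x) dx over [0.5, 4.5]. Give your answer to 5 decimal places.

-6.17000

h = 1, n = 4.
h·[y(m₁) + y(m₂) + y(m₃) + y(m₄)] = 1·(-6.170) = -6.17000.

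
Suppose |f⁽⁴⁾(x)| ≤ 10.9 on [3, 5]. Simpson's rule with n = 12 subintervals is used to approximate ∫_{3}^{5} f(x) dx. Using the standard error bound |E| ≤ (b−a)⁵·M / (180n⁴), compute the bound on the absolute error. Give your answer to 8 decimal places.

|E| ≤ (2)⁵·10.9 / (180·12⁴) = 348.8/3732480 = 0.00009345.

0.00009345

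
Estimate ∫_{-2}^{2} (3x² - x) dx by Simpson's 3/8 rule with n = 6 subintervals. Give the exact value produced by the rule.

h = (2 − (-2))/6 = 0.666667.
Nodes x₀,…,x₆ = -2, -1.333333, -0.666667, 0, 0.666667, 1.333333, 2.
f(x) = 3x² - x: f₀=14, f₁=6.666667, f₂=2, f₃=0, f₄=0.666667, f₅=4, f₆=10.
(3h/8)·[f₀ + 3f₁ + 3f₂ + 2f₃ + 3f₄ + 3f₅ + f₆] = 0.25·(64) = 16.

16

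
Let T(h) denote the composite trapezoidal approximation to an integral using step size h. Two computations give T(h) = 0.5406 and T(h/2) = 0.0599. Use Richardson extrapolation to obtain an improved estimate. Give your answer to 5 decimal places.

-0.10033

R = (4·T(h/2) − T(h)) / 3 = (4·0.0599 − 0.5406)/3 = (-0.3010)/3 = -0.10033.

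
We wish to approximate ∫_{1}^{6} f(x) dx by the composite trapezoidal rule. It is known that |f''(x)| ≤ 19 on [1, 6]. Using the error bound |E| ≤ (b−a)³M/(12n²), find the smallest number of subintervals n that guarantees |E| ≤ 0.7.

17

Need 2375/(12n²) ≤ 0.7.
n² ≥ 2375/(12·0.7) = 282.738 ⇒ n ≥ 16.8148, so the smallest n is 17.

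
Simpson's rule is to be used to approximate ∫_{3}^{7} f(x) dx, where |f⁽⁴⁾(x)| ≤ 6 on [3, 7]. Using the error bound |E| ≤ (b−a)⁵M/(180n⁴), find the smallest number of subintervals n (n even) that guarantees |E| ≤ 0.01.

8

Need 6144/(180n⁴) ≤ 0.01.
n⁴ ≥ 6144/(180·0.01) = 3413.33 ⇒ n ≥ 7.6435, so the smallest even n is 8. (n must be even for Simpson's rule.)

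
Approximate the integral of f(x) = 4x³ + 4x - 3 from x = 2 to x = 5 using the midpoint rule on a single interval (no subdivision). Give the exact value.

547.5

M = (b−a)·f(3.5) = 3·(182.5) = 547.5.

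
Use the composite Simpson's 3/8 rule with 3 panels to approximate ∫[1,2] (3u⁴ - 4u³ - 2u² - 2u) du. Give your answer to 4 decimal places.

h = (2 − 1)/3 = 0.333333.
Nodes u₀,…,u₃ = 1, 1.333333, 1.666667, 2.
f(u) = 3u⁴ - 4u³ - 2u² - 2u: f₀=-5, f₁=-6.222222, f₂=-4.259259, f₃=4.
(3h/8)·[f₀ + 3f₁ + 3f₂ + f₃] = 0.125·(-32.444444) = -4.0556.

-4.0556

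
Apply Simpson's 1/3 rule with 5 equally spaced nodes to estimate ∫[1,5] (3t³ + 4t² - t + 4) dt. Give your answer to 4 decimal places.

637.3333

h = (5 − 1)/4 = 1.
Nodes t₀,…,t₄ = 1, 2, 3, 4, 5.
f(t) = 3t³ + 4t² - t + 4: f₀=10, f₁=42, f₂=118, f₃=256, f₄=474.
(h/3)·[f₀ + 4f₁ + 2f₂ + 4f₃ + f₄] = 0.333333·(1912) = 637.3333.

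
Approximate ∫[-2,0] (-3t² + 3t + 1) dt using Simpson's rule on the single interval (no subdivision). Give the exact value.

-12

S = (b−a)/6 · [f(-2) + 4f(-1) + f(0)] = 0.333333·[(-17) + 4·(-5) + 1] = -12.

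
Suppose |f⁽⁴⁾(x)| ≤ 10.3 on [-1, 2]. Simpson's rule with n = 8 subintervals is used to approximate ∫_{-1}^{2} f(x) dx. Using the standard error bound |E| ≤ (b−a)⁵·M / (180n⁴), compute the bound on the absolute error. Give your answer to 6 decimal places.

0.003395

|E| ≤ (3)⁵·10.3 / (180·8⁴) = 2502.9/737280 = 0.003395.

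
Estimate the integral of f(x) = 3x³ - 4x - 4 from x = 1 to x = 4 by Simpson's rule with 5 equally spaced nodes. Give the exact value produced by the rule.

h = (4 − 1)/4 = 0.75.
Nodes x₀,…,x₄ = 1, 1.75, 2.5, 3.25, 4.
f(x) = 3x³ - 4x - 4: f₀=-5, f₁=5.078125, f₂=32.875, f₃=85.984375, f₄=172.
(h/3)·[f₀ + 4f₁ + 2f₂ + 4f₃ + f₄] = 0.25·(597) = 149.25.

149.25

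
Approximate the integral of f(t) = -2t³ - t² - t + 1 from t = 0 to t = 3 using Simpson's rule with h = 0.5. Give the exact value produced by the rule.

h = (3 − 0)/6 = 0.5.
Nodes t₀,…,t₆ = 0, 0.5, 1, 1.5, 2, 2.5, 3.
f(t) = -2t³ - t² - t + 1: f₀=1, f₁=0, f₂=-3, f₃=-9.5, f₄=-21, f₅=-39, f₆=-65.
(h/3)·[f₀ + 4f₁ + 2f₂ + 4f₃ + 2f₄ + 4f₅ + f₆] = 0.166667·(-306) = -51.

-51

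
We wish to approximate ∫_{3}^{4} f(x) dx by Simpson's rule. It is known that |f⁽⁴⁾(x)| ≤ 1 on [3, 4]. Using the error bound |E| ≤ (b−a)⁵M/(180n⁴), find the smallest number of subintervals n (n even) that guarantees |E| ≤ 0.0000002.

Need 1/(180n⁴) ≤ 0.0000002.
n⁴ ≥ 1/(180·0.0000002) = 27777.8 ⇒ n ≥ 12.9099, so the smallest even n is 14. (n must be even for Simpson's rule.)

14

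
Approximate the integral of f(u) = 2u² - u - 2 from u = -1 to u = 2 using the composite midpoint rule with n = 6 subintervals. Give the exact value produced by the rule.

h = (2 − (-1))/6 = 0.5.
Midpoints m₁,…,m₆ = -0.75, -0.25, 0.25, 0.75, 1.25, 1.75.
f(m₁)=-0.125, f(m₂)=-1.625, f(m₃)=-2.125, f(m₄)=-1.625, f(m₅)=-0.125, f(m₆)=2.375.
h·[f(m₁) + f(m₂) + f(m₃) + f(m₄) + f(m₅) + f(m₆)] = 0.5·(-3.25) = -1.625.

-1.625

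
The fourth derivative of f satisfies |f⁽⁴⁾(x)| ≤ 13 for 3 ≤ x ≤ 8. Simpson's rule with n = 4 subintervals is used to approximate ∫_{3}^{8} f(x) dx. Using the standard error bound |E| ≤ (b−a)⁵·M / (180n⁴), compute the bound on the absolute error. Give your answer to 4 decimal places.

|E| ≤ (5)⁵·13 / (180·4⁴) = 40625/46080 = 0.8816.

0.8816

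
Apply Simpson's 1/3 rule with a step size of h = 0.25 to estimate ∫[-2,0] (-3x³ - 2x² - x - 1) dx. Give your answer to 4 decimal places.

6.6667

h = (0 − (-2))/8 = 0.25.
Nodes x₀,…,x₈ = -2, -1.75, -1.5, -1.25, -1, -0.75, -0.5, -0.25, 0.
f(x) = -3x³ - 2x² - x - 1: f₀=17, f₁=10.703125, f₂=6.125, f₃=2.984375, f₄=1, f₅=-0.109375, f₆=-0.625, f₇=-0.828125, f₈=-1.
(h/3)·[f₀ + 4f₁ + 2f₂ + 4f₃ + 2f₄ + 4f₅ + 2f₆ + 4f₇ + f₈] = 0.083333·(80) = 6.6667.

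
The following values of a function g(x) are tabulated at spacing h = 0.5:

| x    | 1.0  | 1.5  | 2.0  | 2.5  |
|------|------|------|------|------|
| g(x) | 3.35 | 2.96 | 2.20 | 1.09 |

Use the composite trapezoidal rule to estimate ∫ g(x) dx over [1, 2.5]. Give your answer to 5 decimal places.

h = 0.5, n = 3.
(h/2)·[y₀ + 2y₁ + 2y₂ + y₃] = 0.25·(14.76) = 3.69000.

3.69000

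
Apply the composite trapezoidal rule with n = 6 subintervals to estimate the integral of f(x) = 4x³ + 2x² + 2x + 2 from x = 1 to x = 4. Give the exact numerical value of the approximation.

h = (4 − 1)/6 = 0.5.
Nodes x₀,…,x₆ = 1, 1.5, 2, 2.5, 3, 3.5, 4.
f(x) = 4x³ + 2x² + 2x + 2: f₀=10, f₁=23, f₂=46, f₃=82, f₄=134, f₅=205, f₆=298.
(h/2)·[f₀ + 2f₁ + 2f₂ + 2f₃ + 2f₄ + 2f₅ + f₆] = 0.25·(1288) = 322.

322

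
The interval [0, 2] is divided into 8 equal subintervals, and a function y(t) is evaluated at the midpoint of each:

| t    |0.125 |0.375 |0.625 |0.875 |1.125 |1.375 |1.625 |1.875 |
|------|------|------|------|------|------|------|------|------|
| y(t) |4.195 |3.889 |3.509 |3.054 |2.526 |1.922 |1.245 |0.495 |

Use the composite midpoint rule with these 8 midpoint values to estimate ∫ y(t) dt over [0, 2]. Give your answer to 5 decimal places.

h = 0.25, n = 8.
h·[y(m₁) + y(m₂) + y(m₃) + y(m₄) + y(m₅) + y(m₆) + y(m₇) + y(m₈)] = 0.25·(20.835) = 5.20875.

5.20875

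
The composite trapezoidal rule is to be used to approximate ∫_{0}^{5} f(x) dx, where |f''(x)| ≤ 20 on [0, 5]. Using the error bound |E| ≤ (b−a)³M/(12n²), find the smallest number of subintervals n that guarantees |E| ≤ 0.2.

33

Need 2500/(12n²) ≤ 0.2.
n² ≥ 2500/(12·0.2) = 1041.67 ⇒ n ≥ 32.2749, so the smallest n is 33.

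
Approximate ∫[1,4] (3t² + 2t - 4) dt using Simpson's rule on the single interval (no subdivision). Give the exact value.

66

S = (b−a)/6 · [f(1) + 4f(2.5) + f(4)] = 0.5·[1 + 4·19.75 + 52] = 66.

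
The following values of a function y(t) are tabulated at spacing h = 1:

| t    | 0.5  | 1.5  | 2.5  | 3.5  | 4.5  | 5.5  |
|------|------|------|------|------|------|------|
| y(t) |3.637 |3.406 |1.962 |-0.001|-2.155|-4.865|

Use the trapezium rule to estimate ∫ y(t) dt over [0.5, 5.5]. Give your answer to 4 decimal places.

h = 1, n = 5.
(h/2)·[y₀ + 2y₁ + 2y₂ + 2y₃ + 2y₄ + y₅] = 0.5·(5.196) = 2.5980.

2.5980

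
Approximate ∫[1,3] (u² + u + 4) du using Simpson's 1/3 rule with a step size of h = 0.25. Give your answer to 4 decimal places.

h = (3 − 1)/8 = 0.25.
Nodes u₀,…,u₈ = 1, 1.25, 1.5, 1.75, 2, 2.25, 2.5, 2.75, 3.
f(u) = u² + u + 4: f₀=6, f₁=6.8125, f₂=7.75, f₃=8.8125, f₄=10, f₅=11.3125, f₆=12.75, f₇=14.3125, f₈=16.
(h/3)·[f₀ + 4f₁ + 2f₂ + 4f₃ + 2f₄ + 4f₅ + 2f₆ + 4f₇ + f₈] = 0.083333·(248) = 20.6667.

20.6667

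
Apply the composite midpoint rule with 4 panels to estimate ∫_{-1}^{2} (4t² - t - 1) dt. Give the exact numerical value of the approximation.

h = (2 − (-1))/4 = 0.75.
Midpoints m₁,…,m₄ = -0.625, 0.125, 0.875, 1.625.
f(m₁)=1.1875, f(m₂)=-1.0625, f(m₃)=1.1875, f(m₄)=7.9375.
h·[f(m₁) + f(m₂) + f(m₃) + f(m₄)] = 0.75·(9.25) = 6.9375.

6.9375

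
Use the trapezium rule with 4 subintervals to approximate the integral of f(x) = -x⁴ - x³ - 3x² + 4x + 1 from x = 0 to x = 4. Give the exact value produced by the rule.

-324

h = (4 − 0)/4 = 1.
Nodes x₀,…,x₄ = 0, 1, 2, 3, 4.
f(x) = -x⁴ - x³ - 3x² + 4x + 1: f₀=1, f₁=0, f₂=-27, f₃=-122, f₄=-351.
(h/2)·[f₀ + 2f₁ + 2f₂ + 2f₃ + f₄] = 0.5·(-648) = -324.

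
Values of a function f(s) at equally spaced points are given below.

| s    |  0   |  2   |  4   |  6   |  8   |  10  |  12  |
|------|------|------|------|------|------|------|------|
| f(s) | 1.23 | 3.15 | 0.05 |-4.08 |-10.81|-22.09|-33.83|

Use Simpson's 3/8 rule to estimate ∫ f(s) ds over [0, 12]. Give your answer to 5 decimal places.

h = 2, n = 6.
(3h/8)·[y₀ + 3y₁ + 3y₂ + 2y₃ + 3y₄ + 3y₅ + y₆] = 0.75·(-129.86) = -97.39500.

-97.39500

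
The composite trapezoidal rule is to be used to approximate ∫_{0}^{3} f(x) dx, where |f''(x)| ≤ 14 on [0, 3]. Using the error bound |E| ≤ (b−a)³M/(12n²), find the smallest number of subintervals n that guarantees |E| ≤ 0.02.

40

Need 378/(12n²) ≤ 0.02.
n² ≥ 378/(12·0.02) = 1575 ⇒ n ≥ 39.6863, so the smallest n is 40.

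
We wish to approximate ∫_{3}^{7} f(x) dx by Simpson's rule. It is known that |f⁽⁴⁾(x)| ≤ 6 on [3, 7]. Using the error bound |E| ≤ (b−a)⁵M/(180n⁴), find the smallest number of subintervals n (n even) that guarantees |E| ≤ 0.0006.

16

Need 6144/(180n⁴) ≤ 0.0006.
n⁴ ≥ 6144/(180·0.0006) = 56888.9 ⇒ n ≥ 15.4439, so the smallest even n is 16. (n must be even for Simpson's rule.)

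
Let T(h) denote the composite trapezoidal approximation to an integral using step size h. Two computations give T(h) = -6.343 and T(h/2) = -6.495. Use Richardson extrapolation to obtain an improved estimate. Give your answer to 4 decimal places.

-6.5457

R = (4·T(h/2) − T(h)) / 3 = (4·(-6.495) − (-6.343))/3 = (-19.637)/3 = -6.5457.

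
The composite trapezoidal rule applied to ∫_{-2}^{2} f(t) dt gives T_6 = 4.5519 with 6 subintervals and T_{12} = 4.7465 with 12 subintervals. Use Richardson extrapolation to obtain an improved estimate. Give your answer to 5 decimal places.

4.81137

R = (4·T_{12} − T_6) / 3 = (4·4.7465 − 4.5519)/3 = (14.4341)/3 = 4.81137.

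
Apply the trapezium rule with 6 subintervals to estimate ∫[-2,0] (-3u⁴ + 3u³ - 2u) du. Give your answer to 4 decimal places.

-28.4198

h = (0 − (-2))/6 = 0.333333.
Nodes u₀,…,u₆ = -2, -1.666667, -1.333333, -1, -0.666667, -0.333333, 0.
f(u) = -3u⁴ + 3u³ - 2u: f₀=-68, f₁=-33.703704, f₂=-13.925926, f₃=-4, f₄=-0.148148, f₅=0.518519, f₆=0.
(h/2)·[f₀ + 2f₁ + 2f₂ + 2f₃ + 2f₄ + 2f₅ + f₆] = 0.166667·(-170.518519) = -28.4198.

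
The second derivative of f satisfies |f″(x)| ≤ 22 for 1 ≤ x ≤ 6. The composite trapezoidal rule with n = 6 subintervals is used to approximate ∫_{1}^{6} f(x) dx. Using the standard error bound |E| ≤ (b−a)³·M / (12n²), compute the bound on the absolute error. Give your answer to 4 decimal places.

|E| ≤ (5)³·22 / (12·6²) = 2750/432 = 6.3657.

6.3657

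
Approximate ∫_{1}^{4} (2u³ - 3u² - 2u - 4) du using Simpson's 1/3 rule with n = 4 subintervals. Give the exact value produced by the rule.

37.5

h = (4 − 1)/4 = 0.75.
Nodes u₀,…,u₄ = 1, 1.75, 2.5, 3.25, 4.
f(u) = 2u³ - 3u² - 2u - 4: f₀=-7, f₁=-5.96875, f₂=3.5, f₃=26.46875, f₄=68.
(h/3)·[f₀ + 4f₁ + 2f₂ + 4f₃ + f₄] = 0.25·(150) = 37.5.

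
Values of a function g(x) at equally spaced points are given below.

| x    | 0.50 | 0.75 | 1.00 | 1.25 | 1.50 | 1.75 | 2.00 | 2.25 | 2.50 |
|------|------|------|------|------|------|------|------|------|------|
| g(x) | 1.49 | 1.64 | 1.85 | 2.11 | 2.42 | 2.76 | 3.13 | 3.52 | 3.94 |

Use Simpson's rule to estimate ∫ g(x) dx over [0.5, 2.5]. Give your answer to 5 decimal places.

h = 0.25, n = 8.
(h/3)·[y₀ + 4y₁ + 2y₂ + 4y₃ + 2y₄ + 4y₅ + 2y₆ + 4y₇ + y₈] = 0.083333·(60.35) = 5.02917.

5.02917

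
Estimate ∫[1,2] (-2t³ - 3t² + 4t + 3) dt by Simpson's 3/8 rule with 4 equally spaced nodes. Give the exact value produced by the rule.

h = (2 − 1)/3 = 0.333333.
Nodes t₀,…,t₃ = 1, 1.333333, 1.666667, 2.
f(t) = -2t³ - 3t² + 4t + 3: f₀=2, f₁=-1.740741, f₂=-7.925926, f₃=-17.
(3h/8)·[f₀ + 3f₁ + 3f₂ + f₃] = 0.125·(-44) = -5.5.

-5.5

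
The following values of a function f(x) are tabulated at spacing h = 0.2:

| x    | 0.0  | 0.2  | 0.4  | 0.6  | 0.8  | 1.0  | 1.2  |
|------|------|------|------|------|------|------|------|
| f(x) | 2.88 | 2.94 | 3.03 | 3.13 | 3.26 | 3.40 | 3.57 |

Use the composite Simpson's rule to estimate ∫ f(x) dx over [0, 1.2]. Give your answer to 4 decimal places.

h = 0.2, n = 6.
(h/3)·[y₀ + 4y₁ + 2y₂ + 4y₃ + 2y₄ + 4y₅ + y₆] = 0.066667·(56.91) = 3.7940.

3.7940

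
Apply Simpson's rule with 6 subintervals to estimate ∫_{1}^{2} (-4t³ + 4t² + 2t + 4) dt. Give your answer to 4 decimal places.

h = (2 − 1)/6 = 0.166667.
Nodes t₀,…,t₆ = 1, 1.166667, 1.333333, 1.5, 1.666667, 1.833333, 2.
f(t) = -4t³ + 4t² + 2t + 4: f₀=6, f₁=5.425926, f₂=4.296296, f₃=2.5, f₄=-0.074074, f₅=-3.537037, f₆=-8.
(h/3)·[f₀ + 4f₁ + 2f₂ + 4f₃ + 2f₄ + 4f₅ + f₆] = 0.055556·(24) = 1.3333.

1.3333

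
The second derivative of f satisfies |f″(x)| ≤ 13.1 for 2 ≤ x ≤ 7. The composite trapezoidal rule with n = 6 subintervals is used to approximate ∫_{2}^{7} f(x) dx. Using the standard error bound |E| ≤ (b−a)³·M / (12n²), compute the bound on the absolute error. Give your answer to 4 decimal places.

|E| ≤ (5)³·13.1 / (12·6²) = 1637.5/432 = 3.7905.

3.7905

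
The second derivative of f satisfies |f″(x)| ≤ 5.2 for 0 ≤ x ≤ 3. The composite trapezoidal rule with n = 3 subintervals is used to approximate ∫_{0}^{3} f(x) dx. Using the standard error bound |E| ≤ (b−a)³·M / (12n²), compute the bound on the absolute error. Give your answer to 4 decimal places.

|E| ≤ (3)³·5.2 / (12·3²) = 140.4/108 = 1.3000.

1.3000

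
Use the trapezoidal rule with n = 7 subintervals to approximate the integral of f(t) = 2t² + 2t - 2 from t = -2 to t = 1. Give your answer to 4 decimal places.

-2.8163

h = (1 − (-2))/7 = 0.428571.
Nodes t₀,…,t₇ = -2, -1.571429, -1.142857, -0.714286, -0.285714, 0.142857, 0.571429, 1.
f(t) = 2t² + 2t - 2: f₀=2, f₁=-0.204082, f₂=-1.673469, f₃=-2.408163, f₄=-2.408163, f₅=-1.673469, f₆=-0.204082, f₇=2.
(h/2)·[f₀ + 2f₁ + 2f₂ + 2f₃ + 2f₄ + 2f₅ + 2f₆ + f₇] = 0.214286·(-13.142857) = -2.8163.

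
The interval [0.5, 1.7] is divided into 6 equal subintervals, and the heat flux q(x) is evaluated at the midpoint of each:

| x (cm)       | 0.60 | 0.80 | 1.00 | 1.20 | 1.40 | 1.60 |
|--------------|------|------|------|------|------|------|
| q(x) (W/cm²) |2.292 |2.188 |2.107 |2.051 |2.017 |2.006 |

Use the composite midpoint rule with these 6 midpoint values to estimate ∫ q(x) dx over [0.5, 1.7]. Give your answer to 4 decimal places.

2.5322

h = 0.2, n = 6.
h·[y(m₁) + y(m₂) + y(m₃) + y(m₄) + y(m₅) + y(m₆)] = 0.2·(12.661) = 2.5322.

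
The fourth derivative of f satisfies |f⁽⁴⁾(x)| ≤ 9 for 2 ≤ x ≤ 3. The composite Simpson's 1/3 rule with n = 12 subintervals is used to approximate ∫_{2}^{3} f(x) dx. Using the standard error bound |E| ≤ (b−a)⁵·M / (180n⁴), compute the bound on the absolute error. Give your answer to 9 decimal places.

|E| ≤ (1)⁵·9 / (180·12⁴) = 9/3732480 = 0.000002411.

0.000002411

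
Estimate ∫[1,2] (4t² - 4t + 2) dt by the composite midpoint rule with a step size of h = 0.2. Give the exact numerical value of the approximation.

5.32

h = (2 − 1)/5 = 0.2.
Midpoints m₁,…,m₅ = 1.1, 1.3, 1.5, 1.7, 1.9.
f(m₁)=2.44, f(m₂)=3.56, f(m₃)=5, f(m₄)=6.76, f(m₅)=8.84.
h·[f(m₁) + f(m₂) + f(m₃) + f(m₄) + f(m₅)] = 0.2·(26.6) = 5.32.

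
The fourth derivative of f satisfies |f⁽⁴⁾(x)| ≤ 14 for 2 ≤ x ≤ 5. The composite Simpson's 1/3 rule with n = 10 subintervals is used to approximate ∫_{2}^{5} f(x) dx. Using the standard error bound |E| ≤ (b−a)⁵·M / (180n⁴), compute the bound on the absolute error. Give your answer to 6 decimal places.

0.001890

|E| ≤ (3)⁵·14 / (180·10⁴) = 3402/1800000 = 0.001890.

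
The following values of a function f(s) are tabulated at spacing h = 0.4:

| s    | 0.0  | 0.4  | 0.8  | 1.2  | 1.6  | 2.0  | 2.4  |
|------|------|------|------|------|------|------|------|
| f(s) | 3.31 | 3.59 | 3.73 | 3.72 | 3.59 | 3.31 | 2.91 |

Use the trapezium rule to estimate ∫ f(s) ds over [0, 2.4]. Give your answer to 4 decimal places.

h = 0.4, n = 6.
(h/2)·[y₀ + 2y₁ + 2y₂ + 2y₃ + 2y₄ + 2y₅ + y₆] = 0.2·(42.10) = 8.4200.

8.4200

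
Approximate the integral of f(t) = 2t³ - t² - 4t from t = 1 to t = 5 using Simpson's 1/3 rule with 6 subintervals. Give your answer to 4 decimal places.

h = (5 − 1)/6 = 0.666667.
Nodes t₀,…,t₆ = 1, 1.666667, 2.333333, 3, 3.666667, 4.333333, 5.
f(t) = 2t³ - t² - 4t: f₀=-3, f₁=-0.185185, f₂=10.629630, f₃=33, f₄=70.481481, f₅=126.629630, f₆=205.
(h/3)·[f₀ + 4f₁ + 2f₂ + 4f₃ + 2f₄ + 4f₅ + f₆] = 0.222222·(1002) = 222.6667.

222.6667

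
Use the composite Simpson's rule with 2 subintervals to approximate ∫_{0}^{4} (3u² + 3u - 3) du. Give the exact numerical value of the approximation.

h = (4 − 0)/2 = 2.
Nodes u₀,…,u₂ = 0, 2, 4.
f(u) = 3u² + 3u - 3: f₀=-3, f₁=15, f₂=57.
(h/3)·[f₀ + 4f₁ + f₂] = 0.666667·(114) = 76.

76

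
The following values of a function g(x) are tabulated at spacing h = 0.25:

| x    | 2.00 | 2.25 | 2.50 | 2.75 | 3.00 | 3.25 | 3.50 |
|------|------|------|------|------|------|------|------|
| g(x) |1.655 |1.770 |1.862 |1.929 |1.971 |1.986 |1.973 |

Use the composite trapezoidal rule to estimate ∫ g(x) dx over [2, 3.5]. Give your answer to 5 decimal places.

2.83300

h = 0.25, n = 6.
(h/2)·[y₀ + 2y₁ + 2y₂ + 2y₃ + 2y₄ + 2y₅ + y₆] = 0.125·(22.664) = 2.83300.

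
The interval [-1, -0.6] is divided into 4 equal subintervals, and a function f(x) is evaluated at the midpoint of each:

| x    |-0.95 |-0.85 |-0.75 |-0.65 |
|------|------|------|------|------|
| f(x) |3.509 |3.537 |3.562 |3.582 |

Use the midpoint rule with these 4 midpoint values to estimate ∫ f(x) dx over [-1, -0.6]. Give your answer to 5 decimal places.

1.41900

h = 0.1, n = 4.
h·[y(m₁) + y(m₂) + y(m₃) + y(m₄)] = 0.1·(14.190) = 1.41900.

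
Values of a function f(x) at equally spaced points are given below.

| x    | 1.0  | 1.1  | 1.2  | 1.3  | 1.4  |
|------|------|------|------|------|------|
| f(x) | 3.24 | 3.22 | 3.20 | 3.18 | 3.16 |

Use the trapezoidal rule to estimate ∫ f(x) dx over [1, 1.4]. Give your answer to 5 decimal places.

1.28000

h = 0.1, n = 4.
(h/2)·[y₀ + 2y₁ + 2y₂ + 2y₃ + y₄] = 0.05·(25.60) = 1.28000.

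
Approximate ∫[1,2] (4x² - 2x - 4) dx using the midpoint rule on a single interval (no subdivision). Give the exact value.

2

M = (b−a)·f(1.5) = 1·(2) = 2.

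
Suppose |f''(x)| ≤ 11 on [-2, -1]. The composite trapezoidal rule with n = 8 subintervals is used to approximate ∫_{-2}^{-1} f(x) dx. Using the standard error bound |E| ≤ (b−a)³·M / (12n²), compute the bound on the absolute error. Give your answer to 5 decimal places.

|E| ≤ (1)³·11 / (12·8²) = 11/768 = 0.01432.

0.01432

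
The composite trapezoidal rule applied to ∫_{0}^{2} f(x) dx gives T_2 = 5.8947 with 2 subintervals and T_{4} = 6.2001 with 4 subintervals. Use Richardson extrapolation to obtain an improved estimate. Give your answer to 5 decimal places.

R = (4·T_{4} − T_2) / 3 = (4·6.2001 − 5.8947)/3 = (18.9057)/3 = 6.30190.

6.30190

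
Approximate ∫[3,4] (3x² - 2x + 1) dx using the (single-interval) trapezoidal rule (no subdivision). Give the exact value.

31.5

T = (b−a)/2 · [f(3) + f(4)] = 0.5·[22 + 41] = 31.5.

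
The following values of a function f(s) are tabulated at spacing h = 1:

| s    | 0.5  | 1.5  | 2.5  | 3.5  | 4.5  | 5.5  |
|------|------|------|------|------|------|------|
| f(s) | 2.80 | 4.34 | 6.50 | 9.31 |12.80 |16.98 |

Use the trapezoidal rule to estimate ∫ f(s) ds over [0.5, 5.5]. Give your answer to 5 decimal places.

42.84000

h = 1, n = 5.
(h/2)·[y₀ + 2y₁ + 2y₂ + 2y₃ + 2y₄ + y₅] = 0.5·(85.68) = 42.84000.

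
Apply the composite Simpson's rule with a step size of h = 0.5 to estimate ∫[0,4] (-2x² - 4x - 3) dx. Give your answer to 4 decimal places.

-86.6667

h = (4 − 0)/8 = 0.5.
Nodes x₀,…,x₈ = 0, 0.5, 1, 1.5, 2, 2.5, 3, 3.5, 4.
f(x) = -2x² - 4x - 3: f₀=-3, f₁=-5.5, f₂=-9, f₃=-13.5, f₄=-19, f₅=-25.5, f₆=-33, f₇=-41.5, f₈=-51.
(h/3)·[f₀ + 4f₁ + 2f₂ + 4f₃ + 2f₄ + 4f₅ + 2f₆ + 4f₇ + f₈] = 0.166667·(-520) = -86.6667.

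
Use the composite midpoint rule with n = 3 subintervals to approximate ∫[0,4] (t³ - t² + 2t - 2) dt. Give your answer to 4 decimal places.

47.7037

h = (4 − 0)/3 = 1.333333.
Midpoints m₁,…,m₃ = 0.666667, 2, 3.333333.
f(m₁)=-0.814815, f(m₂)=6, f(m₃)=30.592593.
h·[f(m₁) + f(m₂) + f(m₃)] = 1.333333·(35.777778) = 47.7037.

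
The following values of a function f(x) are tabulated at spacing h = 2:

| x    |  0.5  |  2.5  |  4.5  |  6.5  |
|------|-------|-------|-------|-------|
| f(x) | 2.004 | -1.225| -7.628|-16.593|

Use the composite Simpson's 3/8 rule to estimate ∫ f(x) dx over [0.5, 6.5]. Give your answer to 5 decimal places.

-30.86100

h = 2, n = 3.
(3h/8)·[y₀ + 3y₁ + 3y₂ + y₃] = 0.75·(-41.148) = -30.86100.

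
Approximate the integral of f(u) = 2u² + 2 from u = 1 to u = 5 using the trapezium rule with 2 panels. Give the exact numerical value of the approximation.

h = (5 − 1)/2 = 2.
Nodes u₀,…,u₂ = 1, 3, 5.
f(u) = 2u² + 2: f₀=4, f₁=20, f₂=52.
(h/2)·[f₀ + 2f₁ + f₂] = 1·(96) = 96.

96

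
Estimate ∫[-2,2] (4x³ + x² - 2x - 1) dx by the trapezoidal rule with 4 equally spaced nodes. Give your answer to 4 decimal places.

h = (2 − (-2))/3 = 1.333333.
Nodes x₀,…,x₃ = -2, -0.666667, 0.666667, 2.
f(x) = 4x³ + x² - 2x - 1: f₀=-25, f₁=-0.407407, f₂=-0.703704, f₃=31.
(h/2)·[f₀ + 2f₁ + 2f₂ + f₃] = 0.666667·(3.777778) = 2.5185.

2.5185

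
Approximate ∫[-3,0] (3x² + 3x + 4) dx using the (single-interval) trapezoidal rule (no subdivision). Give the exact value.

T = (b−a)/2 · [f(-3) + f(0)] = 1.5·[22 + 4] = 39.

39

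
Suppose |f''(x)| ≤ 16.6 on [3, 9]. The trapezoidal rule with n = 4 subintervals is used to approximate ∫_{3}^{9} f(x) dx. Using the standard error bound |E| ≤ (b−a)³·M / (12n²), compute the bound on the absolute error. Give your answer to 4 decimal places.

18.6750

|E| ≤ (6)³·16.6 / (12·4²) = 3585.6/192 = 18.6750.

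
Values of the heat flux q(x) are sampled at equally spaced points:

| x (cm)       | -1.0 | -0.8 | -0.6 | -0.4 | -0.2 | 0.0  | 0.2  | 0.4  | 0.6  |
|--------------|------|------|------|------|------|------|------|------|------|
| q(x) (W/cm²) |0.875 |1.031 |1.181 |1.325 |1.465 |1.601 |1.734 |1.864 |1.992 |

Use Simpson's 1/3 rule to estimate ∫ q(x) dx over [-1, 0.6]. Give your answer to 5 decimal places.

2.32740

h = 0.2, n = 8.
(h/3)·[y₀ + 4y₁ + 2y₂ + 4y₃ + 2y₄ + 4y₅ + 2y₆ + 4y₇ + y₈] = 0.066667·(34.911) = 2.32740.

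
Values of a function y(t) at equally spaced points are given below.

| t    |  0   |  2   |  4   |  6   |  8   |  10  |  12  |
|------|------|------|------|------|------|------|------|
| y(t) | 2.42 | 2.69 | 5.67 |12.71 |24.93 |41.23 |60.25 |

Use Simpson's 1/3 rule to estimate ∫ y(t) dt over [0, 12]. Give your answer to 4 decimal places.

233.5933

h = 2, n = 6.
(h/3)·[y₀ + 4y₁ + 2y₂ + 4y₃ + 2y₄ + 4y₅ + y₆] = 0.666667·(350.39) = 233.5933.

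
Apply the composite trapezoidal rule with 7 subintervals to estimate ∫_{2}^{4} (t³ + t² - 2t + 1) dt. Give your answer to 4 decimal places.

68.9388

h = (4 − 2)/7 = 0.285714.
Nodes t₀,…,t₇ = 2, 2.285714, 2.571429, 2.857143, 3.142857, 3.428571, 3.714286, 4.
f(t) = t³ + t² - 2t + 1: f₀=9, f₁=13.594752, f₂=19.472303, f₃=26.772595, f₄=35.635569, f₅=46.201166, f₆=58.609329, f₇=73.
(h/2)·[f₀ + 2f₁ + 2f₂ + 2f₃ + 2f₄ + 2f₅ + 2f₆ + f₇] = 0.142857·(482.571429) = 68.9388.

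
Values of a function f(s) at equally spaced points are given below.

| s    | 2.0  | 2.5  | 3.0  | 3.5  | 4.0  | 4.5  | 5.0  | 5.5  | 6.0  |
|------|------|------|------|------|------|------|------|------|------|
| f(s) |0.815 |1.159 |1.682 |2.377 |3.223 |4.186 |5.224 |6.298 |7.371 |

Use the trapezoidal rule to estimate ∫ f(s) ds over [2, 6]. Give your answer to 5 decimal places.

14.12100

h = 0.5, n = 8.
(h/2)·[y₀ + 2y₁ + 2y₂ + 2y₃ + 2y₄ + 2y₅ + 2y₆ + 2y₇ + y₈] = 0.25·(56.484) = 14.12100.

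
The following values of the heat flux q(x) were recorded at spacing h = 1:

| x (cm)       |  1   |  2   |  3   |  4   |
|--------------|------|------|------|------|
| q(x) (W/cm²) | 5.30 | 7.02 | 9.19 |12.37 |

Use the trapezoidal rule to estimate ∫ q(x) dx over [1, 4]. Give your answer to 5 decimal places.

h = 1, n = 3.
(h/2)·[y₀ + 2y₁ + 2y₂ + y₃] = 0.5·(50.09) = 25.04500.

25.04500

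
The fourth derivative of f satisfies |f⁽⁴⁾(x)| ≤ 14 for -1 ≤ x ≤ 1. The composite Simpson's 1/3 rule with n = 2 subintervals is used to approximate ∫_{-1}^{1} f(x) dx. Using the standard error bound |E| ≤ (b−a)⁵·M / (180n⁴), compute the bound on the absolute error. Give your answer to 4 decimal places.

0.1556

|E| ≤ (2)⁵·14 / (180·2⁴) = 448/2880 = 0.1556.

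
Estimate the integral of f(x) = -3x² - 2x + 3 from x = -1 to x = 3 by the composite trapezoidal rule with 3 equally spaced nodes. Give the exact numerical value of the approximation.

h = (3 − (-1))/2 = 2.
Nodes x₀,…,x₂ = -1, 1, 3.
f(x) = -3x² - 2x + 3: f₀=2, f₁=-2, f₂=-30.
(h/2)·[f₀ + 2f₁ + f₂] = 1·(-32) = -32.

-32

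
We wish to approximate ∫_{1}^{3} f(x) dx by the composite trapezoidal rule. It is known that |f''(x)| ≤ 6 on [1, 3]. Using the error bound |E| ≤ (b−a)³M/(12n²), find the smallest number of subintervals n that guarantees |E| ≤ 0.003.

Need 48/(12n²) ≤ 0.003.
n² ≥ 48/(12·0.003) = 1333.33 ⇒ n ≥ 36.5148, so the smallest n is 37.

37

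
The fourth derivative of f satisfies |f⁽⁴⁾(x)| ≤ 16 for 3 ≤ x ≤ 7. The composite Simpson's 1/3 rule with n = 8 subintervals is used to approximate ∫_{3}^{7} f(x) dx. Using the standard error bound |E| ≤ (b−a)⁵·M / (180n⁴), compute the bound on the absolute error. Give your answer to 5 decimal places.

|E| ≤ (4)⁵·16 / (180·8⁴) = 16384/737280 = 0.02222.

0.02222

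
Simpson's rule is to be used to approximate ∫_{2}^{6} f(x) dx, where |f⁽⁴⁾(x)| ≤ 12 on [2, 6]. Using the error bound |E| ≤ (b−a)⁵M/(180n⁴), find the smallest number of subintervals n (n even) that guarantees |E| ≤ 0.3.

Need 12288/(180n⁴) ≤ 0.3.
n⁴ ≥ 12288/(180·0.3) = 227.556 ⇒ n ≥ 3.8839, so the smallest even n is 4. (n must be even for Simpson's rule.)

4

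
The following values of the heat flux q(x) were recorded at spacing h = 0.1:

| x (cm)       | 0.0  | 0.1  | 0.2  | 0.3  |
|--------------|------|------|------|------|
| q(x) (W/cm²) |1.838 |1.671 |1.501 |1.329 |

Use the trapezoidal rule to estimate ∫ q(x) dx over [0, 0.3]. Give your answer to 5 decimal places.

0.47555

h = 0.1, n = 3.
(h/2)·[y₀ + 2y₁ + 2y₂ + y₃] = 0.05·(9.511) = 0.47555.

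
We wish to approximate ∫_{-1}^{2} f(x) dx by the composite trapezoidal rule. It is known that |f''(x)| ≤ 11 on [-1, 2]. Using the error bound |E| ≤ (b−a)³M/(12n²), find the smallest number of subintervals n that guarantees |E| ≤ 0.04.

Need 297/(12n²) ≤ 0.04.
n² ≥ 297/(12·0.04) = 618.75 ⇒ n ≥ 24.8747, so the smallest n is 25.

25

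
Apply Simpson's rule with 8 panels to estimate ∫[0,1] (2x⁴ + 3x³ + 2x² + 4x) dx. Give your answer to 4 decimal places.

h = (1 − 0)/8 = 0.125.
Nodes x₀,…,x₈ = 0, 0.125, 0.25, 0.375, 0.5, 0.625, 0.75, 0.875, 1.
f(x) = 2x⁴ + 3x³ + 2x² + 4x: f₀=0, f₁=0.53759765625, f₂=1.1796875, f₃=1.97900390625, f₄=3, f₅=4.31884765625, f₆=6.0234375, f₇=8.21337890625, f₈=11.
(h/3)·[f₀ + 4f₁ + 2f₂ + 4f₃ + 2f₄ + 4f₅ + 2f₆ + 4f₇ + f₈] = 0.041667·(91.6015625) = 3.8167.

3.8167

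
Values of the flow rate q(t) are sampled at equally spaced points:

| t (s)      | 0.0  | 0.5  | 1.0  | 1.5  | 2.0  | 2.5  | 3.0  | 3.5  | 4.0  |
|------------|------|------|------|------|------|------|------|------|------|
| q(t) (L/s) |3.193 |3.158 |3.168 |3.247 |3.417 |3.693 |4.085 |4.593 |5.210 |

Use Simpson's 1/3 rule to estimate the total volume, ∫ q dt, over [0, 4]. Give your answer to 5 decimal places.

14.75117

h = 0.5, n = 8.
(h/3)·[y₀ + 4y₁ + 2y₂ + 4y₃ + 2y₄ + 4y₅ + 2y₆ + 4y₇ + y₈] = 0.166667·(88.507) = 14.75117.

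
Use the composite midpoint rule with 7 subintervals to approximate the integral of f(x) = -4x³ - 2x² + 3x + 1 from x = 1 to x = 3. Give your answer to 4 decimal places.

h = (3 − 1)/7 = 0.285714.
Midpoints m₁,…,m₇ = 1.142857, 1.428571, 1.714286, 2, 2.285714, 2.571429, 2.857143.
f(m₁)=-4.154519, f(m₂)=-10.457726, f(m₃)=-19.886297, f(m₄)=-33, f(m₅)=-50.358601, f(m₆)=-72.521866, f(m₇)=-100.049563.
h·[f(m₁) + f(m₂) + f(m₃) + f(m₄) + f(m₅) + f(m₆) + f(m₇)] = 0.285714·(-290.428571) = -82.9796.

-82.9796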